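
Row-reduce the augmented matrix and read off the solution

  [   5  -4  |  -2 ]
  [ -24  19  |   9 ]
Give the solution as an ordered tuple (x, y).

(2, 3)

R1 ← 1/5·R1
R2 ← R2 + 24·R1
R2 ← -5·R2
R1 ← R1 + 4/5·R2
Reading off the last column: x = 2, y = 3.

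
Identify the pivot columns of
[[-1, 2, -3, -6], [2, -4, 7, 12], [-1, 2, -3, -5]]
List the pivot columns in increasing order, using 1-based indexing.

r1 := -1·r1
r2 := r2 − 2·r1
r3 := r3 + r1
r1 := r1 − 6·r3
r1 := r1 − 3·r2
Pivot columns are the columns containing a leading 1.

1, 3, 4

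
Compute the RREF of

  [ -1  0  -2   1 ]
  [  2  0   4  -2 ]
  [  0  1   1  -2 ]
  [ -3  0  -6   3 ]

[[1, 0, 2, -1], [0, 1, 1, -2], [0, 0, 0, 0], [0, 0, 0, 0]]

R1 → -1·R1
R2 → R2 − 2·R1
R4 → R4 + 3·R1
R2 <=> R3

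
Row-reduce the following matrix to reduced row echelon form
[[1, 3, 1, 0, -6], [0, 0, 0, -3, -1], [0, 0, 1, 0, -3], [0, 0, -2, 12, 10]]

R2 <=> R3
  [ 1  3   1   0  -6 ]
  [ 0  0   1   0  -3 ]
  [ 0  0   0  -3  -1 ]
  [ 0  0  -2  12  10 ]
R4 ← R4 + 2·R2
  [ 1  3  1   0  -6 ]
  [ 0  0  1   0  -3 ]
  [ 0  0  0  -3  -1 ]
  [ 0  0  0  12   4 ]
R3 ← -1/3·R3
  [ 1  3  1   0   -6 ]
  [ 0  0  1   0   -3 ]
  [ 0  0  0   1  1/3 ]
  [ 0  0  0  12    4 ]
R4 ← R4 − 12·R3
  [ 1  3  1  0   -6 ]
  [ 0  0  1  0   -3 ]
  [ 0  0  0  1  1/3 ]
  [ 0  0  0  0    0 ]
R1 ← R1 − R2
  [ 1  3  0  0   -3 ]
  [ 0  0  1  0   -3 ]
  [ 0  0  0  1  1/3 ]
  [ 0  0  0  0    0 ]

[[1, 3, 0, 0, -3], [0, 0, 1, 0, -3], [0, 0, 0, 1, 1/3], [0, 0, 0, 0, 0]]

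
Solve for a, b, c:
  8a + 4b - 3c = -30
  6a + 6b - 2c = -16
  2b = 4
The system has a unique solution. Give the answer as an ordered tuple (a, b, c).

Form the augmented matrix and row-reduce:
  [ 8  4  -3  |  -30 ]
  [ 6  6  -2  |  -16 ]
  [ 0  2   0  |    4 ]
R1 ← 1/8·R1
  [ 1  1/2  -3/8  |  -15/4 ]
  [ 6    6    -2  |    -16 ]
  [ 0    2     0  |      4 ]
R2 ← R2 − 6·R1
  [ 1  1/2  -3/8  |  -15/4 ]
  [ 0    3   1/4  |   13/2 ]
  [ 0    2     0  |      4 ]
R2 ← 1/3·R2
  [ 1  1/2  -3/8  |  -15/4 ]
  [ 0    1  1/12  |   13/6 ]
  [ 0    2     0  |      4 ]
R3 ← R3 − 2·R2
  [ 1  1/2  -3/8  |  -15/4 ]
  [ 0    1  1/12  |   13/6 ]
  [ 0    0  -1/6  |   -1/3 ]
R3 ← -6·R3
  [ 1  1/2  -3/8  |  -15/4 ]
  [ 0    1  1/12  |   13/6 ]
  [ 0    0     1  |      2 ]
R2 ← R2 − 1/12·R3
  [ 1  1/2  -3/8  |  -15/4 ]
  [ 0    1     0  |      2 ]
  [ 0    0     1  |      2 ]
R1 ← R1 + 3/8·R3
  [ 1  1/2  0  |  -3 ]
  [ 0    1  0  |   2 ]
  [ 0    0  1  |   2 ]
R1 ← R1 − 1/2·R2
  [ 1  0  0  |  -4 ]
  [ 0  1  0  |   2 ]
  [ 0  0  1  |   2 ]
Reading off the last column: a = -4, b = 2, c = 2.

(-4, 2, 2)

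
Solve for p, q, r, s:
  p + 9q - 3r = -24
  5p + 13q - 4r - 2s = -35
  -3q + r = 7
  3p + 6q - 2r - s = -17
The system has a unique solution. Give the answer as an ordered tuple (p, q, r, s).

Form the augmented matrix and row-reduce:
  [ 1   9  -3   0  |  -24 ]
  [ 5  13  -4  -2  |  -35 ]
  [ 0  -3   1   0  |    7 ]
  [ 3   6  -2  -1  |  -17 ]
r2 := r2 − 5·r1
  [ 1    9  -3   0  |  -24 ]
  [ 0  -32  11  -2  |   85 ]
  [ 0   -3   1   0  |    7 ]
  [ 3    6  -2  -1  |  -17 ]
r4 := r4 − 3·r1
  [ 1    9  -3   0  |  -24 ]
  [ 0  -32  11  -2  |   85 ]
  [ 0   -3   1   0  |    7 ]
  [ 0  -21   7  -1  |   55 ]
r2 := -1/32·r2
  [ 1    9      -3     0  |     -24 ]
  [ 0    1  -11/32  1/16  |  -85/32 ]
  [ 0   -3       1     0  |       7 ]
  [ 0  -21       7    -1  |      55 ]
r3 := r3 + 3·r2
  [ 1    9      -3     0  |     -24 ]
  [ 0    1  -11/32  1/16  |  -85/32 ]
  [ 0    0   -1/32  3/16  |  -31/32 ]
  [ 0  -21       7    -1  |      55 ]
r4 := r4 + 21·r2
  [ 1  9      -3     0  |     -24 ]
  [ 0  1  -11/32  1/16  |  -85/32 ]
  [ 0  0   -1/32  3/16  |  -31/32 ]
  [ 0  0   -7/32  5/16  |  -25/32 ]
r3 := -32·r3
  [ 1  9      -3     0  |     -24 ]
  [ 0  1  -11/32  1/16  |  -85/32 ]
  [ 0  0       1    -6  |      31 ]
  [ 0  0   -7/32  5/16  |  -25/32 ]
r4 := r4 + 7/32·r3
  [ 1  9      -3     0  |     -24 ]
  [ 0  1  -11/32  1/16  |  -85/32 ]
  [ 0  0       1    -6  |      31 ]
  [ 0  0       0    -1  |       6 ]
r4 := -1·r4
  [ 1  9      -3     0  |     -24 ]
  [ 0  1  -11/32  1/16  |  -85/32 ]
  [ 0  0       1    -6  |      31 ]
  [ 0  0       0     1  |      -6 ]
r3 := r3 + 6·r4
  [ 1  9      -3     0  |     -24 ]
  [ 0  1  -11/32  1/16  |  -85/32 ]
  [ 0  0       1     0  |      -5 ]
  [ 0  0       0     1  |      -6 ]
r2 := r2 − 1/16·r4
  [ 1  9      -3  0  |     -24 ]
  [ 0  1  -11/32  0  |  -73/32 ]
  [ 0  0       1  0  |      -5 ]
  [ 0  0       0  1  |      -6 ]
r2 := r2 + 11/32·r3
  [ 1  9  -3  0  |  -24 ]
  [ 0  1   0  0  |   -4 ]
  [ 0  0   1  0  |   -5 ]
  [ 0  0   0  1  |   -6 ]
r1 := r1 + 3·r3
  [ 1  9  0  0  |  -39 ]
  [ 0  1  0  0  |   -4 ]
  [ 0  0  1  0  |   -5 ]
  [ 0  0  0  1  |   -6 ]
r1 := r1 − 9·r2
  [ 1  0  0  0  |  -3 ]
  [ 0  1  0  0  |  -4 ]
  [ 0  0  1  0  |  -5 ]
  [ 0  0  0  1  |  -6 ]
Reading off the last column: p = -3, q = -4, r = -5, s = -6.

(-3, -4, -5, -6)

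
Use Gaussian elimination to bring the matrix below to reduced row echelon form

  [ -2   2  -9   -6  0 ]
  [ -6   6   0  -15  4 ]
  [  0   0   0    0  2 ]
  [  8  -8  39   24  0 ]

R1 → -1/2·R1
  [  1  -1  9/2    3  0 ]
  [ -6   6    0  -15  4 ]
  [  0   0    0    0  2 ]
  [  8  -8   39   24  0 ]
R2 → R2 + 6·R1
  [ 1  -1  9/2   3  0 ]
  [ 0   0   27   3  4 ]
  [ 0   0    0   0  2 ]
  [ 8  -8   39  24  0 ]
R4 → R4 − 8·R1
  [ 1  -1  9/2  3  0 ]
  [ 0   0   27  3  4 ]
  [ 0   0    0  0  2 ]
  [ 0   0    3  0  0 ]
R2 → 1/27·R2
  [ 1  -1  9/2    3     0 ]
  [ 0   0    1  1/9  4/27 ]
  [ 0   0    0    0     2 ]
  [ 0   0    3    0     0 ]
R4 → R4 − 3·R2
  [ 1  -1  9/2     3     0 ]
  [ 0   0    1   1/9  4/27 ]
  [ 0   0    0     0     2 ]
  [ 0   0    0  -1/3  -4/9 ]
R3 ↔ R4
  [ 1  -1  9/2     3     0 ]
  [ 0   0    1   1/9  4/27 ]
  [ 0   0    0  -1/3  -4/9 ]
  [ 0   0    0     0     2 ]
R3 → -3·R3
  [ 1  -1  9/2    3     0 ]
  [ 0   0    1  1/9  4/27 ]
  [ 0   0    0    1   4/3 ]
  [ 0   0    0    0     2 ]
R4 → 1/2·R4
  [ 1  -1  9/2    3     0 ]
  [ 0   0    1  1/9  4/27 ]
  [ 0   0    0    1   4/3 ]
  [ 0   0    0    0     1 ]
R3 → R3 − 4/3·R4
  [ 1  -1  9/2    3     0 ]
  [ 0   0    1  1/9  4/27 ]
  [ 0   0    0    1     0 ]
  [ 0   0    0    0     1 ]
R2 → R2 − 4/27·R4
  [ 1  -1  9/2    3  0 ]
  [ 0   0    1  1/9  0 ]
  [ 0   0    0    1  0 ]
  [ 0   0    0    0  1 ]
R2 → R2 − 1/9·R3
  [ 1  -1  9/2  3  0 ]
  [ 0   0    1  0  0 ]
  [ 0   0    0  1  0 ]
  [ 0   0    0  0  1 ]
R1 → R1 − 3·R3
  [ 1  -1  9/2  0  0 ]
  [ 0   0    1  0  0 ]
  [ 0   0    0  1  0 ]
  [ 0   0    0  0  1 ]
R1 → R1 − 9/2·R2
  [ 1  -1  0  0  0 ]
  [ 0   0  1  0  0 ]
  [ 0   0  0  1  0 ]
  [ 0   0  0  0  1 ]

[[1, -1, 0, 0, 0], [0, 0, 1, 0, 0], [0, 0, 0, 1, 0], [0, 0, 0, 0, 1]]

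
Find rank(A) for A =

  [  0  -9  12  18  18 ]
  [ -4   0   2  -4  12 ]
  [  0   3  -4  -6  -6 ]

rank = 2

Swap R1 and R2.
  [ -4   0   2  -4  12 ]
  [  0  -9  12  18  18 ]
  [  0   3  -4  -6  -6 ]
Multiply R1 by -1/4.
  [ 1   0  -1/2   1  -3 ]
  [ 0  -9    12  18  18 ]
  [ 0   3    -4  -6  -6 ]
Multiply R2 by -1/9.
  [ 1  0  -1/2   1  -3 ]
  [ 0  1  -4/3  -2  -2 ]
  [ 0  3    -4  -6  -6 ]
Subtract 3 times R2 from R3.
  [ 1  0  -1/2   1  -3 ]
  [ 0  1  -4/3  -2  -2 ]
  [ 0  0     0   0   0 ]
The reduced form has 2 nonzero rows.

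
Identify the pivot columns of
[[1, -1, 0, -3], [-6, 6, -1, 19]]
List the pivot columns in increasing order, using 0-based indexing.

0, 2

ρ2 ← ρ2 + 6·ρ1
  [ 1  -1   0  -3 ]
  [ 0   0  -1   1 ]
ρ2 ← -1·ρ2
  [ 1  -1  0  -3 ]
  [ 0   0  1  -1 ]
Pivot columns are the columns containing a leading 1.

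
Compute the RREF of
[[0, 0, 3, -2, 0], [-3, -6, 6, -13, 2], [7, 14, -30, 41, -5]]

R1 ↔ R2
  [ -3  -6    6  -13   2 ]
  [  0   0    3   -2   0 ]
  [  7  14  -30   41  -5 ]
R1 ← -1/3·R1
  [ 1   2   -2  13/3  -2/3 ]
  [ 0   0    3    -2     0 ]
  [ 7  14  -30    41    -5 ]
R3 ← R3 − 7·R1
  [ 1  2   -2  13/3  -2/3 ]
  [ 0  0    3    -2     0 ]
  [ 0  0  -16  32/3  -1/3 ]
R2 ← 1/3·R2
  [ 1  2   -2  13/3  -2/3 ]
  [ 0  0    1  -2/3     0 ]
  [ 0  0  -16  32/3  -1/3 ]
R3 ← R3 + 16·R2
  [ 1  2  -2  13/3  -2/3 ]
  [ 0  0   1  -2/3     0 ]
  [ 0  0   0     0  -1/3 ]
R3 ← -3·R3
  [ 1  2  -2  13/3  -2/3 ]
  [ 0  0   1  -2/3     0 ]
  [ 0  0   0     0     1 ]
R1 ← R1 + 2/3·R3
  [ 1  2  -2  13/3  0 ]
  [ 0  0   1  -2/3  0 ]
  [ 0  0   0     0  1 ]
R1 ← R1 + 2·R2
  [ 1  2  0     3  0 ]
  [ 0  0  1  -2/3  0 ]
  [ 0  0  0     0  1 ]

[[1, 2, 0, 3, 0], [0, 0, 1, -2/3, 0], [0, 0, 0, 0, 1]]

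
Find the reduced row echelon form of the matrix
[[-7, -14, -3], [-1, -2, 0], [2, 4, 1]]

[[1, 2, 0], [0, 0, 1], [0, 0, 0]]

r1 ← -1/7·r1
r2 ← r2 + r1
r3 ← r3 − 2·r1
r2 ← 7/3·r2
r3 ← r3 − 1/7·r2
r1 ← r1 − 3/7·r2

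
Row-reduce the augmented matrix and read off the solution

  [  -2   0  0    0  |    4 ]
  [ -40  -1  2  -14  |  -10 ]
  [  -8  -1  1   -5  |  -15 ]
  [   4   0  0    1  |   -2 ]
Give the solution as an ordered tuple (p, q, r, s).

(-2, -4, -5, 6)

Multiply ρ1 by -1/2.
  [   1   0  0    0  |   -2 ]
  [ -40  -1  2  -14  |  -10 ]
  [  -8  -1  1   -5  |  -15 ]
  [   4   0  0    1  |   -2 ]
Add 40 times ρ1 to ρ2.
  [  1   0  0    0  |   -2 ]
  [  0  -1  2  -14  |  -90 ]
  [ -8  -1  1   -5  |  -15 ]
  [  4   0  0    1  |   -2 ]
Add 8 times ρ1 to ρ3.
  [ 1   0  0    0  |   -2 ]
  [ 0  -1  2  -14  |  -90 ]
  [ 0  -1  1   -5  |  -31 ]
  [ 4   0  0    1  |   -2 ]
Subtract 4 times ρ1 from ρ4.
  [ 1   0  0    0  |   -2 ]
  [ 0  -1  2  -14  |  -90 ]
  [ 0  -1  1   -5  |  -31 ]
  [ 0   0  0    1  |    6 ]
Multiply ρ2 by -1.
  [ 1   0   0   0  |   -2 ]
  [ 0   1  -2  14  |   90 ]
  [ 0  -1   1  -5  |  -31 ]
  [ 0   0   0   1  |    6 ]
Add ρ2 to ρ3.
  [ 1  0   0   0  |  -2 ]
  [ 0  1  -2  14  |  90 ]
  [ 0  0  -1   9  |  59 ]
  [ 0  0   0   1  |   6 ]
Multiply ρ3 by -1.
  [ 1  0   0   0  |   -2 ]
  [ 0  1  -2  14  |   90 ]
  [ 0  0   1  -9  |  -59 ]
  [ 0  0   0   1  |    6 ]
Add 9 times ρ4 to ρ3.
  [ 1  0   0   0  |  -2 ]
  [ 0  1  -2  14  |  90 ]
  [ 0  0   1   0  |  -5 ]
  [ 0  0   0   1  |   6 ]
Subtract 14 times ρ4 from ρ2.
  [ 1  0   0  0  |  -2 ]
  [ 0  1  -2  0  |   6 ]
  [ 0  0   1  0  |  -5 ]
  [ 0  0   0  1  |   6 ]
Add 2 times ρ3 to ρ2.
  [ 1  0  0  0  |  -2 ]
  [ 0  1  0  0  |  -4 ]
  [ 0  0  1  0  |  -5 ]
  [ 0  0  0  1  |   6 ]
Reading off the last column: p = -2, q = -4, r = -5, s = 6.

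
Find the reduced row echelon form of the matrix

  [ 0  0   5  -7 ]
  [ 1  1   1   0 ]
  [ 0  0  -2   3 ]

[[1, 1, 0, 0], [0, 0, 1, 0], [0, 0, 0, 1]]

R1 <-> R2
R2 ← 1/5·R2
R3 ← R3 + 2·R2
R3 ← 5·R3
R2 ← R2 + 7/5·R3
R1 ← R1 − R2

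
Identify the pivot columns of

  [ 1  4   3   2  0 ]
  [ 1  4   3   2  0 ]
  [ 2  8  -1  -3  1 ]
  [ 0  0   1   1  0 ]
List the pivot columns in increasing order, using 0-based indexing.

0, 2, 4

Subtract r1 from r2.
  [ 1  4   3   2  0 ]
  [ 0  0   0   0  0 ]
  [ 2  8  -1  -3  1 ]
  [ 0  0   1   1  0 ]
Subtract 2 times r1 from r3.
  [ 1  4   3   2  0 ]
  [ 0  0   0   0  0 ]
  [ 0  0  -7  -7  1 ]
  [ 0  0   1   1  0 ]
Swap r2 and r3.
  [ 1  4   3   2  0 ]
  [ 0  0  -7  -7  1 ]
  [ 0  0   0   0  0 ]
  [ 0  0   1   1  0 ]
Multiply r2 by -1/7.
  [ 1  4  3  2     0 ]
  [ 0  0  1  1  -1/7 ]
  [ 0  0  0  0     0 ]
  [ 0  0  1  1     0 ]
Subtract r2 from r4.
  [ 1  4  3  2     0 ]
  [ 0  0  1  1  -1/7 ]
  [ 0  0  0  0     0 ]
  [ 0  0  0  0   1/7 ]
Swap r3 and r4.
  [ 1  4  3  2     0 ]
  [ 0  0  1  1  -1/7 ]
  [ 0  0  0  0   1/7 ]
  [ 0  0  0  0     0 ]
Multiply r3 by 7.
  [ 1  4  3  2     0 ]
  [ 0  0  1  1  -1/7 ]
  [ 0  0  0  0     1 ]
  [ 0  0  0  0     0 ]
Add 1/7 times r3 to r2.
  [ 1  4  3  2  0 ]
  [ 0  0  1  1  0 ]
  [ 0  0  0  0  1 ]
  [ 0  0  0  0  0 ]
Subtract 3 times r2 from r1.
  [ 1  4  0  -1  0 ]
  [ 0  0  1   1  0 ]
  [ 0  0  0   0  1 ]
  [ 0  0  0   0  0 ]
Pivot columns are the columns containing a leading 1.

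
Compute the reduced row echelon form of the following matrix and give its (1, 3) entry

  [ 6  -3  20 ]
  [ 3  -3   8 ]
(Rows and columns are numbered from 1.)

r1 → 1/6·r1
r2 → r2 − 3·r1
r2 → -2/3·r2
r1 → r1 + 1/2·r2

4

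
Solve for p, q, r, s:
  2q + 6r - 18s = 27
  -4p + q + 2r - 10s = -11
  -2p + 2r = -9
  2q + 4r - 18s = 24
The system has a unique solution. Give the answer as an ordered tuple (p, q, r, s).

(6, 0, 3/2, -1)

Form the augmented matrix and row-reduce:
  [  0  2  6  -18  |   27 ]
  [ -4  1  2  -10  |  -11 ]
  [ -2  0  2    0  |   -9 ]
  [  0  2  4  -18  |   24 ]
Swap R1 and R2.
  [ -4  1  2  -10  |  -11 ]
  [  0  2  6  -18  |   27 ]
  [ -2  0  2    0  |   -9 ]
  [  0  2  4  -18  |   24 ]
Multiply R1 by -1/4.
  [  1  -1/4  -1/2  5/2  |  11/4 ]
  [  0     2     6  -18  |    27 ]
  [ -2     0     2    0  |    -9 ]
  [  0     2     4  -18  |    24 ]
Add 2 times R1 to R3.
  [ 1  -1/4  -1/2  5/2  |  11/4 ]
  [ 0     2     6  -18  |    27 ]
  [ 0  -1/2     1    5  |  -7/2 ]
  [ 0     2     4  -18  |    24 ]
Multiply R2 by 1/2.
  [ 1  -1/4  -1/2  5/2  |  11/4 ]
  [ 0     1     3   -9  |  27/2 ]
  [ 0  -1/2     1    5  |  -7/2 ]
  [ 0     2     4  -18  |    24 ]
Add 1/2 times R2 to R3.
  [ 1  -1/4  -1/2  5/2  |  11/4 ]
  [ 0     1     3   -9  |  27/2 ]
  [ 0     0   5/2  1/2  |  13/4 ]
  [ 0     2     4  -18  |    24 ]
Subtract 2 times R2 from R4.
  [ 1  -1/4  -1/2  5/2  |  11/4 ]
  [ 0     1     3   -9  |  27/2 ]
  [ 0     0   5/2  1/2  |  13/4 ]
  [ 0     0    -2    0  |    -3 ]
Multiply R3 by 2/5.
  [ 1  -1/4  -1/2  5/2  |   11/4 ]
  [ 0     1     3   -9  |   27/2 ]
  [ 0     0     1  1/5  |  13/10 ]
  [ 0     0    -2    0  |     -3 ]
Add 2 times R3 to R4.
  [ 1  -1/4  -1/2  5/2  |   11/4 ]
  [ 0     1     3   -9  |   27/2 ]
  [ 0     0     1  1/5  |  13/10 ]
  [ 0     0     0  2/5  |   -2/5 ]
Multiply R4 by 5/2.
  [ 1  -1/4  -1/2  5/2  |   11/4 ]
  [ 0     1     3   -9  |   27/2 ]
  [ 0     0     1  1/5  |  13/10 ]
  [ 0     0     0    1  |     -1 ]
Subtract 1/5 times R4 from R3.
  [ 1  -1/4  -1/2  5/2  |  11/4 ]
  [ 0     1     3   -9  |  27/2 ]
  [ 0     0     1    0  |   3/2 ]
  [ 0     0     0    1  |    -1 ]
Add 9 times R4 to R2.
  [ 1  -1/4  -1/2  5/2  |  11/4 ]
  [ 0     1     3    0  |   9/2 ]
  [ 0     0     1    0  |   3/2 ]
  [ 0     0     0    1  |    -1 ]
Subtract 5/2 times R4 from R1.
  [ 1  -1/4  -1/2  0  |  21/4 ]
  [ 0     1     3  0  |   9/2 ]
  [ 0     0     1  0  |   3/2 ]
  [ 0     0     0  1  |    -1 ]
Subtract 3 times R3 from R2.
  [ 1  -1/4  -1/2  0  |  21/4 ]
  [ 0     1     0  0  |     0 ]
  [ 0     0     1  0  |   3/2 ]
  [ 0     0     0  1  |    -1 ]
Add 1/2 times R3 to R1.
  [ 1  -1/4  0  0  |    6 ]
  [ 0     1  0  0  |    0 ]
  [ 0     0  1  0  |  3/2 ]
  [ 0     0  0  1  |   -1 ]
Add 1/4 times R2 to R1.
  [ 1  0  0  0  |    6 ]
  [ 0  1  0  0  |    0 ]
  [ 0  0  1  0  |  3/2 ]
  [ 0  0  0  1  |   -1 ]
Reading off the last column: p = 6, q = 0, r = 3/2, s = -1.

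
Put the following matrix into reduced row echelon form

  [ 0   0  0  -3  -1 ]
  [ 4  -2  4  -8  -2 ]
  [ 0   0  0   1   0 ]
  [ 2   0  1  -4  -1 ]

ρ1 <=> ρ2
  [ 4  -2  4  -8  -2 ]
  [ 0   0  0  -3  -1 ]
  [ 0   0  0   1   0 ]
  [ 2   0  1  -4  -1 ]
ρ1 -> 1/4·ρ1
  [ 1  -1/2  1  -2  -1/2 ]
  [ 0     0  0  -3    -1 ]
  [ 0     0  0   1     0 ]
  [ 2     0  1  -4    -1 ]
ρ4 -> ρ4 − 2·ρ1
  [ 1  -1/2   1  -2  -1/2 ]
  [ 0     0   0  -3    -1 ]
  [ 0     0   0   1     0 ]
  [ 0     1  -1   0     0 ]
ρ2 <=> ρ4
  [ 1  -1/2   1  -2  -1/2 ]
  [ 0     1  -1   0     0 ]
  [ 0     0   0   1     0 ]
  [ 0     0   0  -3    -1 ]
ρ4 -> ρ4 + 3·ρ3
  [ 1  -1/2   1  -2  -1/2 ]
  [ 0     1  -1   0     0 ]
  [ 0     0   0   1     0 ]
  [ 0     0   0   0    -1 ]
ρ4 -> -1·ρ4
  [ 1  -1/2   1  -2  -1/2 ]
  [ 0     1  -1   0     0 ]
  [ 0     0   0   1     0 ]
  [ 0     0   0   0     1 ]
ρ1 -> ρ1 + 1/2·ρ4
  [ 1  -1/2   1  -2  0 ]
  [ 0     1  -1   0  0 ]
  [ 0     0   0   1  0 ]
  [ 0     0   0   0  1 ]
ρ1 -> ρ1 + 2·ρ3
  [ 1  -1/2   1  0  0 ]
  [ 0     1  -1  0  0 ]
  [ 0     0   0  1  0 ]
  [ 0     0   0  0  1 ]
ρ1 -> ρ1 + 1/2·ρ2
  [ 1  0  1/2  0  0 ]
  [ 0  1   -1  0  0 ]
  [ 0  0    0  1  0 ]
  [ 0  0    0  0  1 ]

[[1, 0, 1/2, 0, 0], [0, 1, -1, 0, 0], [0, 0, 0, 1, 0], [0, 0, 0, 0, 1]]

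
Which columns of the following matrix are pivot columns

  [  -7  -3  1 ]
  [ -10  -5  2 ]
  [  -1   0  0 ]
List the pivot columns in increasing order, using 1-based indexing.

1, 2, 3

ρ1 ← -1/7·ρ1
ρ2 ← ρ2 + 10·ρ1
ρ3 ← ρ3 + ρ1
ρ2 ← -7/5·ρ2
ρ3 ← ρ3 − 3/7·ρ2
ρ3 ← 5·ρ3
ρ2 ← ρ2 + 4/5·ρ3
ρ1 ← ρ1 + 1/7·ρ3
ρ1 ← ρ1 − 3/7·ρ2
Pivot columns are the columns containing a leading 1.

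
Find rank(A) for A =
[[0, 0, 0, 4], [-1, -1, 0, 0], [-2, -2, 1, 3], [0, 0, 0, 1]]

rank = 3

Swap r1 and r2.
  [ -1  -1  0  0 ]
  [  0   0  0  4 ]
  [ -2  -2  1  3 ]
  [  0   0  0  1 ]
Multiply r1 by -1.
  [  1   1  0  0 ]
  [  0   0  0  4 ]
  [ -2  -2  1  3 ]
  [  0   0  0  1 ]
Add 2 times r1 to r3.
  [ 1  1  0  0 ]
  [ 0  0  0  4 ]
  [ 0  0  1  3 ]
  [ 0  0  0  1 ]
Swap r2 and r3.
  [ 1  1  0  0 ]
  [ 0  0  1  3 ]
  [ 0  0  0  4 ]
  [ 0  0  0  1 ]
Multiply r3 by 1/4.
  [ 1  1  0  0 ]
  [ 0  0  1  3 ]
  [ 0  0  0  1 ]
  [ 0  0  0  1 ]
Subtract r3 from r4.
  [ 1  1  0  0 ]
  [ 0  0  1  3 ]
  [ 0  0  0  1 ]
  [ 0  0  0  0 ]
Subtract 3 times r3 from r2.
  [ 1  1  0  0 ]
  [ 0  0  1  0 ]
  [ 0  0  0  1 ]
  [ 0  0  0  0 ]
The reduced form has 3 nonzero rows.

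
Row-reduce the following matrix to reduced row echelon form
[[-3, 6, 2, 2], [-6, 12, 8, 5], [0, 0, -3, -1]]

r1 -> -1/3·r1
  [  1  -2  -2/3  -2/3 ]
  [ -6  12     8     5 ]
  [  0   0    -3    -1 ]
r2 -> r2 + 6·r1
  [ 1  -2  -2/3  -2/3 ]
  [ 0   0     4     1 ]
  [ 0   0    -3    -1 ]
r2 -> 1/4·r2
  [ 1  -2  -2/3  -2/3 ]
  [ 0   0     1   1/4 ]
  [ 0   0    -3    -1 ]
r3 -> r3 + 3·r2
  [ 1  -2  -2/3  -2/3 ]
  [ 0   0     1   1/4 ]
  [ 0   0     0  -1/4 ]
r3 -> -4·r3
  [ 1  -2  -2/3  -2/3 ]
  [ 0   0     1   1/4 ]
  [ 0   0     0     1 ]
r2 -> r2 − 1/4·r3
  [ 1  -2  -2/3  -2/3 ]
  [ 0   0     1     0 ]
  [ 0   0     0     1 ]
r1 -> r1 + 2/3·r3
  [ 1  -2  -2/3  0 ]
  [ 0   0     1  0 ]
  [ 0   0     0  1 ]
r1 -> r1 + 2/3·r2
  [ 1  -2  0  0 ]
  [ 0   0  1  0 ]
  [ 0   0  0  1 ]

[[1, -2, 0, 0], [0, 0, 1, 0], [0, 0, 0, 1]]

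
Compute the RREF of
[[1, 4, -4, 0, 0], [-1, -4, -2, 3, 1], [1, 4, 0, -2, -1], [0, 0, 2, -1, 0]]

ρ2 → ρ2 + ρ1
  [ 1  4  -4   0   0 ]
  [ 0  0  -6   3   1 ]
  [ 1  4   0  -2  -1 ]
  [ 0  0   2  -1   0 ]
ρ3 → ρ3 − ρ1
  [ 1  4  -4   0   0 ]
  [ 0  0  -6   3   1 ]
  [ 0  0   4  -2  -1 ]
  [ 0  0   2  -1   0 ]
ρ2 → -1/6·ρ2
  [ 1  4  -4     0     0 ]
  [ 0  0   1  -1/2  -1/6 ]
  [ 0  0   4    -2    -1 ]
  [ 0  0   2    -1     0 ]
ρ3 → ρ3 − 4·ρ2
  [ 1  4  -4     0     0 ]
  [ 0  0   1  -1/2  -1/6 ]
  [ 0  0   0     0  -1/3 ]
  [ 0  0   2    -1     0 ]
ρ4 → ρ4 − 2·ρ2
  [ 1  4  -4     0     0 ]
  [ 0  0   1  -1/2  -1/6 ]
  [ 0  0   0     0  -1/3 ]
  [ 0  0   0     0   1/3 ]
ρ3 → -3·ρ3
  [ 1  4  -4     0     0 ]
  [ 0  0   1  -1/2  -1/6 ]
  [ 0  0   0     0     1 ]
  [ 0  0   0     0   1/3 ]
ρ4 → ρ4 − 1/3·ρ3
  [ 1  4  -4     0     0 ]
  [ 0  0   1  -1/2  -1/6 ]
  [ 0  0   0     0     1 ]
  [ 0  0   0     0     0 ]
ρ2 → ρ2 + 1/6·ρ3
  [ 1  4  -4     0  0 ]
  [ 0  0   1  -1/2  0 ]
  [ 0  0   0     0  1 ]
  [ 0  0   0     0  0 ]
ρ1 → ρ1 + 4·ρ2
  [ 1  4  0    -2  0 ]
  [ 0  0  1  -1/2  0 ]
  [ 0  0  0     0  1 ]
  [ 0  0  0     0  0 ]

[[1, 4, 0, -2, 0], [0, 0, 1, -1/2, 0], [0, 0, 0, 0, 1], [0, 0, 0, 0, 0]]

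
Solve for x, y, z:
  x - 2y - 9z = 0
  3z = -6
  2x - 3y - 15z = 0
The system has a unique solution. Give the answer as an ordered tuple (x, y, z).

Form the augmented matrix and row-reduce:
  [ 1  -2   -9  |   0 ]
  [ 0   0    3  |  -6 ]
  [ 2  -3  -15  |   0 ]
r3 → r3 − 2·r1
r2 <-> r3
r3 → 1/3·r3
r2 → r2 − 3·r3
r1 → r1 + 9·r3
r1 → r1 + 2·r2
Reading off the last column: x = -6, y = 6, z = -2.

(-6, 6, -2)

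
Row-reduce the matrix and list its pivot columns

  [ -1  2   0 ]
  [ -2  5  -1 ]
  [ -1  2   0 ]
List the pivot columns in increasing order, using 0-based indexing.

0, 1

ρ1 → -1·ρ1
  [  1  -2   0 ]
  [ -2   5  -1 ]
  [ -1   2   0 ]
ρ2 → ρ2 + 2·ρ1
  [  1  -2   0 ]
  [  0   1  -1 ]
  [ -1   2   0 ]
ρ3 → ρ3 + ρ1
  [ 1  -2   0 ]
  [ 0   1  -1 ]
  [ 0   0   0 ]
ρ1 → ρ1 + 2·ρ2
  [ 1  0  -2 ]
  [ 0  1  -1 ]
  [ 0  0   0 ]
Pivot columns are the columns containing a leading 1.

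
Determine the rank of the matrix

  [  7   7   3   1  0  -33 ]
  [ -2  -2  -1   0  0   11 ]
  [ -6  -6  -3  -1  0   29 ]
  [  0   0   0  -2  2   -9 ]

r1 -> 1/7·r1
  [  1   1  3/7  1/7  0  -33/7 ]
  [ -2  -2   -1    0  0     11 ]
  [ -6  -6   -3   -1  0     29 ]
  [  0   0    0   -2  2     -9 ]
r2 -> r2 + 2·r1
  [  1   1   3/7  1/7  0  -33/7 ]
  [  0   0  -1/7  2/7  0   11/7 ]
  [ -6  -6    -3   -1  0     29 ]
  [  0   0     0   -2  2     -9 ]
r3 -> r3 + 6·r1
  [ 1  1   3/7   1/7  0  -33/7 ]
  [ 0  0  -1/7   2/7  0   11/7 ]
  [ 0  0  -3/7  -1/7  0    5/7 ]
  [ 0  0     0    -2  2     -9 ]
r2 -> -7·r2
  [ 1  1   3/7   1/7  0  -33/7 ]
  [ 0  0     1    -2  0    -11 ]
  [ 0  0  -3/7  -1/7  0    5/7 ]
  [ 0  0     0    -2  2     -9 ]
r3 -> r3 + 3/7·r2
  [ 1  1  3/7  1/7  0  -33/7 ]
  [ 0  0    1   -2  0    -11 ]
  [ 0  0    0   -1  0     -4 ]
  [ 0  0    0   -2  2     -9 ]
r3 -> -1·r3
  [ 1  1  3/7  1/7  0  -33/7 ]
  [ 0  0    1   -2  0    -11 ]
  [ 0  0    0    1  0      4 ]
  [ 0  0    0   -2  2     -9 ]
r4 -> r4 + 2·r3
  [ 1  1  3/7  1/7  0  -33/7 ]
  [ 0  0    1   -2  0    -11 ]
  [ 0  0    0    1  0      4 ]
  [ 0  0    0    0  2     -1 ]
r4 -> 1/2·r4
  [ 1  1  3/7  1/7  0  -33/7 ]
  [ 0  0    1   -2  0    -11 ]
  [ 0  0    0    1  0      4 ]
  [ 0  0    0    0  1   -1/2 ]
r2 -> r2 + 2·r3
  [ 1  1  3/7  1/7  0  -33/7 ]
  [ 0  0    1    0  0     -3 ]
  [ 0  0    0    1  0      4 ]
  [ 0  0    0    0  1   -1/2 ]
r1 -> r1 − 1/7·r3
  [ 1  1  3/7  0  0  -37/7 ]
  [ 0  0    1  0  0     -3 ]
  [ 0  0    0  1  0      4 ]
  [ 0  0    0  0  1   -1/2 ]
r1 -> r1 − 3/7·r2
  [ 1  1  0  0  0    -4 ]
  [ 0  0  1  0  0    -3 ]
  [ 0  0  0  1  0     4 ]
  [ 0  0  0  0  1  -1/2 ]
The reduced form has 4 nonzero rows.

rank = 4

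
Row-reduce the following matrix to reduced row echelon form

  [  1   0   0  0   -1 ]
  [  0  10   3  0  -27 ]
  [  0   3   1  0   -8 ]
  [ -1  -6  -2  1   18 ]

r4 -> r4 + r1
  [ 1   0   0  0   -1 ]
  [ 0  10   3  0  -27 ]
  [ 0   3   1  0   -8 ]
  [ 0  -6  -2  1   17 ]
r2 -> 1/10·r2
  [ 1   0     0  0      -1 ]
  [ 0   1  3/10  0  -27/10 ]
  [ 0   3     1  0      -8 ]
  [ 0  -6    -2  1      17 ]
r3 -> r3 − 3·r2
  [ 1   0     0  0      -1 ]
  [ 0   1  3/10  0  -27/10 ]
  [ 0   0  1/10  0    1/10 ]
  [ 0  -6    -2  1      17 ]
r4 -> r4 + 6·r2
  [ 1  0     0  0      -1 ]
  [ 0  1  3/10  0  -27/10 ]
  [ 0  0  1/10  0    1/10 ]
  [ 0  0  -1/5  1     4/5 ]
r3 -> 10·r3
  [ 1  0     0  0      -1 ]
  [ 0  1  3/10  0  -27/10 ]
  [ 0  0     1  0       1 ]
  [ 0  0  -1/5  1     4/5 ]
r4 -> r4 + 1/5·r3
  [ 1  0     0  0      -1 ]
  [ 0  1  3/10  0  -27/10 ]
  [ 0  0     1  0       1 ]
  [ 0  0     0  1       1 ]
r2 -> r2 − 3/10·r3
  [ 1  0  0  0  -1 ]
  [ 0  1  0  0  -3 ]
  [ 0  0  1  0   1 ]
  [ 0  0  0  1   1 ]

[[1, 0, 0, 0, -1], [0, 1, 0, 0, -3], [0, 0, 1, 0, 1], [0, 0, 0, 1, 1]]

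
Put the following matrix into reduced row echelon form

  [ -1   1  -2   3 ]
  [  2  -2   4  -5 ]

r1 := -1·r1
r2 := r2 − 2·r1
r1 := r1 + 3·r2

[[1, -1, 2, 0], [0, 0, 0, 1]]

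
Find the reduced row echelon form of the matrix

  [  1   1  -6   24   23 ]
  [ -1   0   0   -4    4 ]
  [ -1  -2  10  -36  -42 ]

r2 -> r2 + r1
  [  1   1  -6   24   23 ]
  [  0   1  -6   20   27 ]
  [ -1  -2  10  -36  -42 ]
r3 -> r3 + r1
  [ 1   1  -6   24   23 ]
  [ 0   1  -6   20   27 ]
  [ 0  -1   4  -12  -19 ]
r3 -> r3 + r2
  [ 1  1  -6  24  23 ]
  [ 0  1  -6  20  27 ]
  [ 0  0  -2   8   8 ]
r3 -> -1/2·r3
  [ 1  1  -6  24  23 ]
  [ 0  1  -6  20  27 ]
  [ 0  0   1  -4  -4 ]
r2 -> r2 + 6·r3
  [ 1  1  -6  24  23 ]
  [ 0  1   0  -4   3 ]
  [ 0  0   1  -4  -4 ]
r1 -> r1 + 6·r3
  [ 1  1  0   0  -1 ]
  [ 0  1  0  -4   3 ]
  [ 0  0  1  -4  -4 ]
r1 -> r1 − r2
  [ 1  0  0   4  -4 ]
  [ 0  1  0  -4   3 ]
  [ 0  0  1  -4  -4 ]

[[1, 0, 0, 4, -4], [0, 1, 0, -4, 3], [0, 0, 1, -4, -4]]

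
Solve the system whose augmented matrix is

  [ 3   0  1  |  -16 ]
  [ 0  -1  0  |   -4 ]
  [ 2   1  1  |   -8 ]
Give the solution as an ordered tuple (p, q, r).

(-4, 4, -4)

ρ1 → 1/3·ρ1
  [ 1   0  1/3  |  -16/3 ]
  [ 0  -1    0  |     -4 ]
  [ 2   1    1  |     -8 ]
ρ3 → ρ3 − 2·ρ1
  [ 1   0  1/3  |  -16/3 ]
  [ 0  -1    0  |     -4 ]
  [ 0   1  1/3  |    8/3 ]
ρ2 → -1·ρ2
  [ 1  0  1/3  |  -16/3 ]
  [ 0  1    0  |      4 ]
  [ 0  1  1/3  |    8/3 ]
ρ3 → ρ3 − ρ2
  [ 1  0  1/3  |  -16/3 ]
  [ 0  1    0  |      4 ]
  [ 0  0  1/3  |   -4/3 ]
ρ3 → 3·ρ3
  [ 1  0  1/3  |  -16/3 ]
  [ 0  1    0  |      4 ]
  [ 0  0    1  |     -4 ]
ρ1 → ρ1 − 1/3·ρ3
  [ 1  0  0  |  -4 ]
  [ 0  1  0  |   4 ]
  [ 0  0  1  |  -4 ]
Reading off the last column: p = -4, q = 4, r = -4.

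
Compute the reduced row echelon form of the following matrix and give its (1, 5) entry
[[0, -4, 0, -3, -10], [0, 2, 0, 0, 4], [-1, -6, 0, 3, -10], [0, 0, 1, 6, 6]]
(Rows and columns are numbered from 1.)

ρ1 <-> ρ3
  [ -1  -6  0   3  -10 ]
  [  0   2  0   0    4 ]
  [  0  -4  0  -3  -10 ]
  [  0   0  1   6    6 ]
ρ1 := -1·ρ1
  [ 1   6  0  -3   10 ]
  [ 0   2  0   0    4 ]
  [ 0  -4  0  -3  -10 ]
  [ 0   0  1   6    6 ]
ρ2 := 1/2·ρ2
  [ 1   6  0  -3   10 ]
  [ 0   1  0   0    2 ]
  [ 0  -4  0  -3  -10 ]
  [ 0   0  1   6    6 ]
ρ3 := ρ3 + 4·ρ2
  [ 1  6  0  -3  10 ]
  [ 0  1  0   0   2 ]
  [ 0  0  0  -3  -2 ]
  [ 0  0  1   6   6 ]
ρ3 <-> ρ4
  [ 1  6  0  -3  10 ]
  [ 0  1  0   0   2 ]
  [ 0  0  1   6   6 ]
  [ 0  0  0  -3  -2 ]
ρ4 := -1/3·ρ4
  [ 1  6  0  -3   10 ]
  [ 0  1  0   0    2 ]
  [ 0  0  1   6    6 ]
  [ 0  0  0   1  2/3 ]
ρ3 := ρ3 − 6·ρ4
  [ 1  6  0  -3   10 ]
  [ 0  1  0   0    2 ]
  [ 0  0  1   0    2 ]
  [ 0  0  0   1  2/3 ]
ρ1 := ρ1 + 3·ρ4
  [ 1  6  0  0   12 ]
  [ 0  1  0  0    2 ]
  [ 0  0  1  0    2 ]
  [ 0  0  0  1  2/3 ]
ρ1 := ρ1 − 6·ρ2
  [ 1  0  0  0    0 ]
  [ 0  1  0  0    2 ]
  [ 0  0  1  0    2 ]
  [ 0  0  0  1  2/3 ]

0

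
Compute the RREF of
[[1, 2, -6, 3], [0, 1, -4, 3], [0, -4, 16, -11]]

ρ3 → ρ3 + 4·ρ2
ρ2 → ρ2 − 3·ρ3
ρ1 → ρ1 − 3·ρ3
ρ1 → ρ1 − 2·ρ2

[[1, 0, 2, 0], [0, 1, -4, 0], [0, 0, 0, 1]]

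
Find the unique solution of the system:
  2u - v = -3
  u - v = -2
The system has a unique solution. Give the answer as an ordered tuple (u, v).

(-1, 1)

Form the augmented matrix and row-reduce:
  [ 2  -1  |  -3 ]
  [ 1  -1  |  -2 ]
Multiply R1 by 1/2.
  [ 1  -1/2  |  -3/2 ]
  [ 1    -1  |    -2 ]
Subtract R1 from R2.
  [ 1  -1/2  |  -3/2 ]
  [ 0  -1/2  |  -1/2 ]
Multiply R2 by -2.
  [ 1  -1/2  |  -3/2 ]
  [ 0     1  |     1 ]
Add 1/2 times R2 to R1.
  [ 1  0  |  -1 ]
  [ 0  1  |   1 ]
Reading off the last column: u = -1, v = 1.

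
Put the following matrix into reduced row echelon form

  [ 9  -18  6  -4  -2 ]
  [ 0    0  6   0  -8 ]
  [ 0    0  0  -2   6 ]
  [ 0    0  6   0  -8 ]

[[1, -2, 0, 0, -2/3], [0, 0, 1, 0, -4/3], [0, 0, 0, 1, -3], [0, 0, 0, 0, 0]]

Multiply r1 by 1/9.
  [ 1  -2  2/3  -4/9  -2/9 ]
  [ 0   0    6     0    -8 ]
  [ 0   0    0    -2     6 ]
  [ 0   0    6     0    -8 ]
Multiply r2 by 1/6.
  [ 1  -2  2/3  -4/9  -2/9 ]
  [ 0   0    1     0  -4/3 ]
  [ 0   0    0    -2     6 ]
  [ 0   0    6     0    -8 ]
Subtract 6 times r2 from r4.
  [ 1  -2  2/3  -4/9  -2/9 ]
  [ 0   0    1     0  -4/3 ]
  [ 0   0    0    -2     6 ]
  [ 0   0    0     0     0 ]
Multiply r3 by -1/2.
  [ 1  -2  2/3  -4/9  -2/9 ]
  [ 0   0    1     0  -4/3 ]
  [ 0   0    0     1    -3 ]
  [ 0   0    0     0     0 ]
Add 4/9 times r3 to r1.
  [ 1  -2  2/3  0  -14/9 ]
  [ 0   0    1  0   -4/3 ]
  [ 0   0    0  1     -3 ]
  [ 0   0    0  0      0 ]
Subtract 2/3 times r2 from r1.
  [ 1  -2  0  0  -2/3 ]
  [ 0   0  1  0  -4/3 ]
  [ 0   0  0  1    -3 ]
  [ 0   0  0  0     0 ]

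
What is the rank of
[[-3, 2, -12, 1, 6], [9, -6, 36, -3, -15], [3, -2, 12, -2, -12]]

rank = 3

ρ1 -> -1/3·ρ1
  [ 1  -2/3   4  -1/3   -2 ]
  [ 9    -6  36    -3  -15 ]
  [ 3    -2  12    -2  -12 ]
ρ2 -> ρ2 − 9·ρ1
  [ 1  -2/3   4  -1/3   -2 ]
  [ 0     0   0     0    3 ]
  [ 3    -2  12    -2  -12 ]
ρ3 -> ρ3 − 3·ρ1
  [ 1  -2/3  4  -1/3  -2 ]
  [ 0     0  0     0   3 ]
  [ 0     0  0    -1  -6 ]
ρ2 <-> ρ3
  [ 1  -2/3  4  -1/3  -2 ]
  [ 0     0  0    -1  -6 ]
  [ 0     0  0     0   3 ]
ρ2 -> -1·ρ2
  [ 1  -2/3  4  -1/3  -2 ]
  [ 0     0  0     1   6 ]
  [ 0     0  0     0   3 ]
ρ3 -> 1/3·ρ3
  [ 1  -2/3  4  -1/3  -2 ]
  [ 0     0  0     1   6 ]
  [ 0     0  0     0   1 ]
ρ2 -> ρ2 − 6·ρ3
  [ 1  -2/3  4  -1/3  -2 ]
  [ 0     0  0     1   0 ]
  [ 0     0  0     0   1 ]
ρ1 -> ρ1 + 2·ρ3
  [ 1  -2/3  4  -1/3  0 ]
  [ 0     0  0     1  0 ]
  [ 0     0  0     0  1 ]
ρ1 -> ρ1 + 1/3·ρ2
  [ 1  -2/3  4  0  0 ]
  [ 0     0  0  1  0 ]
  [ 0     0  0  0  1 ]
The reduced form has 3 nonzero rows.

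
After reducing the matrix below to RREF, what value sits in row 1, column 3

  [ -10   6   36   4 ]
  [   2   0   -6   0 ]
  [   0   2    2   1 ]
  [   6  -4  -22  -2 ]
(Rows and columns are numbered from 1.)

-3

Multiply R1 by -1/10.
  [ 1  -3/5  -18/5  -2/5 ]
  [ 2     0     -6     0 ]
  [ 0     2      2     1 ]
  [ 6    -4    -22    -2 ]
Subtract 2 times R1 from R2.
  [ 1  -3/5  -18/5  -2/5 ]
  [ 0   6/5    6/5   4/5 ]
  [ 0     2      2     1 ]
  [ 6    -4    -22    -2 ]
Subtract 6 times R1 from R4.
  [ 1  -3/5  -18/5  -2/5 ]
  [ 0   6/5    6/5   4/5 ]
  [ 0     2      2     1 ]
  [ 0  -2/5   -2/5   2/5 ]
Multiply R2 by 5/6.
  [ 1  -3/5  -18/5  -2/5 ]
  [ 0     1      1   2/3 ]
  [ 0     2      2     1 ]
  [ 0  -2/5   -2/5   2/5 ]
Subtract 2 times R2 from R3.
  [ 1  -3/5  -18/5  -2/5 ]
  [ 0     1      1   2/3 ]
  [ 0     0      0  -1/3 ]
  [ 0  -2/5   -2/5   2/5 ]
Add 2/5 times R2 to R4.
  [ 1  -3/5  -18/5  -2/5 ]
  [ 0     1      1   2/3 ]
  [ 0     0      0  -1/3 ]
  [ 0     0      0   2/3 ]
Multiply R3 by -3.
  [ 1  -3/5  -18/5  -2/5 ]
  [ 0     1      1   2/3 ]
  [ 0     0      0     1 ]
  [ 0     0      0   2/3 ]
Subtract 2/3 times R3 from R4.
  [ 1  -3/5  -18/5  -2/5 ]
  [ 0     1      1   2/3 ]
  [ 0     0      0     1 ]
  [ 0     0      0     0 ]
Subtract 2/3 times R3 from R2.
  [ 1  -3/5  -18/5  -2/5 ]
  [ 0     1      1     0 ]
  [ 0     0      0     1 ]
  [ 0     0      0     0 ]
Add 2/5 times R3 to R1.
  [ 1  -3/5  -18/5  0 ]
  [ 0     1      1  0 ]
  [ 0     0      0  1 ]
  [ 0     0      0  0 ]
Add 3/5 times R2 to R1.
  [ 1  0  -3  0 ]
  [ 0  1   1  0 ]
  [ 0  0   0  1 ]
  [ 0  0   0  0 ]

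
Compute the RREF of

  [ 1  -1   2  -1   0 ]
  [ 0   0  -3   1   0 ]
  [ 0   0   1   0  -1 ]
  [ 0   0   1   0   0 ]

[[1, -1, 0, 0, 0], [0, 0, 1, 0, 0], [0, 0, 0, 1, 0], [0, 0, 0, 0, 1]]

R2 → -1/3·R2
  [ 1  -1  2    -1   0 ]
  [ 0   0  1  -1/3   0 ]
  [ 0   0  1     0  -1 ]
  [ 0   0  1     0   0 ]
R3 → R3 − R2
  [ 1  -1  2    -1   0 ]
  [ 0   0  1  -1/3   0 ]
  [ 0   0  0   1/3  -1 ]
  [ 0   0  1     0   0 ]
R4 → R4 − R2
  [ 1  -1  2    -1   0 ]
  [ 0   0  1  -1/3   0 ]
  [ 0   0  0   1/3  -1 ]
  [ 0   0  0   1/3   0 ]
R3 → 3·R3
  [ 1  -1  2    -1   0 ]
  [ 0   0  1  -1/3   0 ]
  [ 0   0  0     1  -3 ]
  [ 0   0  0   1/3   0 ]
R4 → R4 − 1/3·R3
  [ 1  -1  2    -1   0 ]
  [ 0   0  1  -1/3   0 ]
  [ 0   0  0     1  -3 ]
  [ 0   0  0     0   1 ]
R3 → R3 + 3·R4
  [ 1  -1  2    -1  0 ]
  [ 0   0  1  -1/3  0 ]
  [ 0   0  0     1  0 ]
  [ 0   0  0     0  1 ]
R2 → R2 + 1/3·R3
  [ 1  -1  2  -1  0 ]
  [ 0   0  1   0  0 ]
  [ 0   0  0   1  0 ]
  [ 0   0  0   0  1 ]
R1 → R1 + R3
  [ 1  -1  2  0  0 ]
  [ 0   0  1  0  0 ]
  [ 0   0  0  1  0 ]
  [ 0   0  0  0  1 ]
R1 → R1 − 2·R2
  [ 1  -1  0  0  0 ]
  [ 0   0  1  0  0 ]
  [ 0   0  0  1  0 ]
  [ 0   0  0  0  1 ]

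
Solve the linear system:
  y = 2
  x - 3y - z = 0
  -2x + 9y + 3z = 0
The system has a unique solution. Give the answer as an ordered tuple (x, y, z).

(0, 2, -6)

Form the augmented matrix and row-reduce:
  [  0   1   0  |  2 ]
  [  1  -3  -1  |  0 ]
  [ -2   9   3  |  0 ]
Swap R1 and R2.
  [  1  -3  -1  |  0 ]
  [  0   1   0  |  2 ]
  [ -2   9   3  |  0 ]
Add 2 times R1 to R3.
  [ 1  -3  -1  |  0 ]
  [ 0   1   0  |  2 ]
  [ 0   3   1  |  0 ]
Subtract 3 times R2 from R3.
  [ 1  -3  -1  |   0 ]
  [ 0   1   0  |   2 ]
  [ 0   0   1  |  -6 ]
Add R3 to R1.
  [ 1  -3  0  |  -6 ]
  [ 0   1  0  |   2 ]
  [ 0   0  1  |  -6 ]
Add 3 times R2 to R1.
  [ 1  0  0  |   0 ]
  [ 0  1  0  |   2 ]
  [ 0  0  1  |  -6 ]
Reading off the last column: x = 0, y = 2, z = -6.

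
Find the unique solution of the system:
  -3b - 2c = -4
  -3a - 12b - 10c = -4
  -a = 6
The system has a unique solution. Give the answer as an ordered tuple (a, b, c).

(-6, -2/3, 3)

Form the augmented matrix and row-reduce:
  [  0   -3   -2  |  -4 ]
  [ -3  -12  -10  |  -4 ]
  [ -1    0    0  |   6 ]
r1 ↔ r2
  [ -3  -12  -10  |  -4 ]
  [  0   -3   -2  |  -4 ]
  [ -1    0    0  |   6 ]
r1 := -1/3·r1
  [  1   4  10/3  |  4/3 ]
  [  0  -3    -2  |   -4 ]
  [ -1   0     0  |    6 ]
r3 := r3 + r1
  [ 1   4  10/3  |   4/3 ]
  [ 0  -3    -2  |    -4 ]
  [ 0   4  10/3  |  22/3 ]
r2 := -1/3·r2
  [ 1  4  10/3  |   4/3 ]
  [ 0  1   2/3  |   4/3 ]
  [ 0  4  10/3  |  22/3 ]
r3 := r3 − 4·r2
  [ 1  4  10/3  |  4/3 ]
  [ 0  1   2/3  |  4/3 ]
  [ 0  0   2/3  |    2 ]
r3 := 3/2·r3
  [ 1  4  10/3  |  4/3 ]
  [ 0  1   2/3  |  4/3 ]
  [ 0  0     1  |    3 ]
r2 := r2 − 2/3·r3
  [ 1  4  10/3  |   4/3 ]
  [ 0  1     0  |  -2/3 ]
  [ 0  0     1  |     3 ]
r1 := r1 − 10/3·r3
  [ 1  4  0  |  -26/3 ]
  [ 0  1  0  |   -2/3 ]
  [ 0  0  1  |      3 ]
r1 := r1 − 4·r2
  [ 1  0  0  |    -6 ]
  [ 0  1  0  |  -2/3 ]
  [ 0  0  1  |     3 ]
Reading off the last column: a = -6, b = -2/3, c = 3.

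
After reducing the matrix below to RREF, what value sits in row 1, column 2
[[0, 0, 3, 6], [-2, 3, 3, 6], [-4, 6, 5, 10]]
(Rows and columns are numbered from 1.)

ρ1 ↔ ρ2
  [ -2  3  3   6 ]
  [  0  0  3   6 ]
  [ -4  6  5  10 ]
ρ1 -> -1/2·ρ1
  [  1  -3/2  -3/2  -3 ]
  [  0     0     3   6 ]
  [ -4     6     5  10 ]
ρ3 -> ρ3 + 4·ρ1
  [ 1  -3/2  -3/2  -3 ]
  [ 0     0     3   6 ]
  [ 0     0    -1  -2 ]
ρ2 -> 1/3·ρ2
  [ 1  -3/2  -3/2  -3 ]
  [ 0     0     1   2 ]
  [ 0     0    -1  -2 ]
ρ3 -> ρ3 + ρ2
  [ 1  -3/2  -3/2  -3 ]
  [ 0     0     1   2 ]
  [ 0     0     0   0 ]
ρ1 -> ρ1 + 3/2·ρ2
  [ 1  -3/2  0  0 ]
  [ 0     0  1  2 ]
  [ 0     0  0  0 ]

-3/2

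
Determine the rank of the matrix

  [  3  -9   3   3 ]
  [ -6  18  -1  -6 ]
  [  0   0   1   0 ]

rank = 2

Multiply R1 by 1/3.
  [  1  -3   1   1 ]
  [ -6  18  -1  -6 ]
  [  0   0   1   0 ]
Add 6 times R1 to R2.
  [ 1  -3  1  1 ]
  [ 0   0  5  0 ]
  [ 0   0  1  0 ]
Multiply R2 by 1/5.
  [ 1  -3  1  1 ]
  [ 0   0  1  0 ]
  [ 0   0  1  0 ]
Subtract R2 from R3.
  [ 1  -3  1  1 ]
  [ 0   0  1  0 ]
  [ 0   0  0  0 ]
Subtract R2 from R1.
  [ 1  -3  0  1 ]
  [ 0   0  1  0 ]
  [ 0   0  0  0 ]
The reduced form has 2 nonzero rows.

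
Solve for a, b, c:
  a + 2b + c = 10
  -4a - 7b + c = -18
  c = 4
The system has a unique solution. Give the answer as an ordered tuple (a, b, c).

Form the augmented matrix and row-reduce:
  [  1   2  1  |   10 ]
  [ -4  -7  1  |  -18 ]
  [  0   0  1  |    4 ]
r2 ← r2 + 4·r1
r2 ← r2 − 5·r3
r1 ← r1 − r3
r1 ← r1 − 2·r2
Reading off the last column: a = 2, b = 2, c = 4.

(2, 2, 4)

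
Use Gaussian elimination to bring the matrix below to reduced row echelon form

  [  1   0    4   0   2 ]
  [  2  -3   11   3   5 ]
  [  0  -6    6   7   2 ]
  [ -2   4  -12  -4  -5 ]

[[1, 0, 4, 0, 0], [0, 1, -1, 0, 0], [0, 0, 0, 1, 0], [0, 0, 0, 0, 1]]

Subtract 2 times ρ1 from ρ2.
  [  1   0    4   0   2 ]
  [  0  -3    3   3   1 ]
  [  0  -6    6   7   2 ]
  [ -2   4  -12  -4  -5 ]
Add 2 times ρ1 to ρ4.
  [ 1   0   4   0   2 ]
  [ 0  -3   3   3   1 ]
  [ 0  -6   6   7   2 ]
  [ 0   4  -4  -4  -1 ]
Multiply ρ2 by -1/3.
  [ 1   0   4   0     2 ]
  [ 0   1  -1  -1  -1/3 ]
  [ 0  -6   6   7     2 ]
  [ 0   4  -4  -4    -1 ]
Add 6 times ρ2 to ρ3.
  [ 1  0   4   0     2 ]
  [ 0  1  -1  -1  -1/3 ]
  [ 0  0   0   1     0 ]
  [ 0  4  -4  -4    -1 ]
Subtract 4 times ρ2 from ρ4.
  [ 1  0   4   0     2 ]
  [ 0  1  -1  -1  -1/3 ]
  [ 0  0   0   1     0 ]
  [ 0  0   0   0   1/3 ]
Multiply ρ4 by 3.
  [ 1  0   4   0     2 ]
  [ 0  1  -1  -1  -1/3 ]
  [ 0  0   0   1     0 ]
  [ 0  0   0   0     1 ]
Add 1/3 times ρ4 to ρ2.
  [ 1  0   4   0  2 ]
  [ 0  1  -1  -1  0 ]
  [ 0  0   0   1  0 ]
  [ 0  0   0   0  1 ]
Subtract 2 times ρ4 from ρ1.
  [ 1  0   4   0  0 ]
  [ 0  1  -1  -1  0 ]
  [ 0  0   0   1  0 ]
  [ 0  0   0   0  1 ]
Add ρ3 to ρ2.
  [ 1  0   4  0  0 ]
  [ 0  1  -1  0  0 ]
  [ 0  0   0  1  0 ]
  [ 0  0   0  0  1 ]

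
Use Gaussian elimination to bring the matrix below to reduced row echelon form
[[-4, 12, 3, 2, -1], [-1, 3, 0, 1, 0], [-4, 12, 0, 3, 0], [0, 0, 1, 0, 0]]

R1 ← -1/4·R1
R2 ← R2 + R1
R3 ← R3 + 4·R1
R2 ← -4/3·R2
R3 ← R3 + 3·R2
R4 ← R4 − R2
R3 ← -1·R3
R4 ← R4 − 2/3·R3
R4 ← 3·R4
R2 ← R2 + 1/3·R4
R1 ← R1 − 1/4·R4
R2 ← R2 + 2/3·R3
R1 ← R1 + 1/2·R3
R1 ← R1 + 3/4·R2

[[1, -3, 0, 0, 0], [0, 0, 1, 0, 0], [0, 0, 0, 1, 0], [0, 0, 0, 0, 1]]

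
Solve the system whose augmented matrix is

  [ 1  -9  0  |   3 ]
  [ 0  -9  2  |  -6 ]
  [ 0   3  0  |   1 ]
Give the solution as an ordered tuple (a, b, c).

(6, 1/3, -3/2)

Multiply ρ2 by -1/9.
  [ 1  -9     0  |    3 ]
  [ 0   1  -2/9  |  2/3 ]
  [ 0   3     0  |    1 ]
Subtract 3 times ρ2 from ρ3.
  [ 1  -9     0  |    3 ]
  [ 0   1  -2/9  |  2/3 ]
  [ 0   0   2/3  |   -1 ]
Multiply ρ3 by 3/2.
  [ 1  -9     0  |     3 ]
  [ 0   1  -2/9  |   2/3 ]
  [ 0   0     1  |  -3/2 ]
Add 2/9 times ρ3 to ρ2.
  [ 1  -9  0  |     3 ]
  [ 0   1  0  |   1/3 ]
  [ 0   0  1  |  -3/2 ]
Add 9 times ρ2 to ρ1.
  [ 1  0  0  |     6 ]
  [ 0  1  0  |   1/3 ]
  [ 0  0  1  |  -3/2 ]
Reading off the last column: a = 6, b = 1/3, c = -3/2.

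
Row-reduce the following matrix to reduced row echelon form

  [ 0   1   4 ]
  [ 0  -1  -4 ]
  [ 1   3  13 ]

r1 <=> r3
  [ 1   3  13 ]
  [ 0  -1  -4 ]
  [ 0   1   4 ]
r2 ← -1·r2
  [ 1  3  13 ]
  [ 0  1   4 ]
  [ 0  1   4 ]
r3 ← r3 − r2
  [ 1  3  13 ]
  [ 0  1   4 ]
  [ 0  0   0 ]
r1 ← r1 − 3·r2
  [ 1  0  1 ]
  [ 0  1  4 ]
  [ 0  0  0 ]

[[1, 0, 1], [0, 1, 4], [0, 0, 0]]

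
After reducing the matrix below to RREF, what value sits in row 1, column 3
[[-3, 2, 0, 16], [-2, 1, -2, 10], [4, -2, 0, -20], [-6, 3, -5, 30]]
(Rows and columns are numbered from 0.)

2

Multiply R1 by -1/3.
  [  1  -2/3   0  -16/3 ]
  [ -2     1  -2     10 ]
  [  4    -2   0    -20 ]
  [ -6     3  -5     30 ]
Add 2 times R1 to R2.
  [  1  -2/3   0  -16/3 ]
  [  0  -1/3  -2   -2/3 ]
  [  4    -2   0    -20 ]
  [ -6     3  -5     30 ]
Subtract 4 times R1 from R3.
  [  1  -2/3   0  -16/3 ]
  [  0  -1/3  -2   -2/3 ]
  [  0   2/3   0    4/3 ]
  [ -6     3  -5     30 ]
Add 6 times R1 to R4.
  [ 1  -2/3   0  -16/3 ]
  [ 0  -1/3  -2   -2/3 ]
  [ 0   2/3   0    4/3 ]
  [ 0    -1  -5     -2 ]
Multiply R2 by -3.
  [ 1  -2/3   0  -16/3 ]
  [ 0     1   6      2 ]
  [ 0   2/3   0    4/3 ]
  [ 0    -1  -5     -2 ]
Subtract 2/3 times R2 from R3.
  [ 1  -2/3   0  -16/3 ]
  [ 0     1   6      2 ]
  [ 0     0  -4      0 ]
  [ 0    -1  -5     -2 ]
Add R2 to R4.
  [ 1  -2/3   0  -16/3 ]
  [ 0     1   6      2 ]
  [ 0     0  -4      0 ]
  [ 0     0   1      0 ]
Multiply R3 by -1/4.
  [ 1  -2/3  0  -16/3 ]
  [ 0     1  6      2 ]
  [ 0     0  1      0 ]
  [ 0     0  1      0 ]
Subtract R3 from R4.
  [ 1  -2/3  0  -16/3 ]
  [ 0     1  6      2 ]
  [ 0     0  1      0 ]
  [ 0     0  0      0 ]
Subtract 6 times R3 from R2.
  [ 1  -2/3  0  -16/3 ]
  [ 0     1  0      2 ]
  [ 0     0  1      0 ]
  [ 0     0  0      0 ]
Add 2/3 times R2 to R1.
  [ 1  0  0  -4 ]
  [ 0  1  0   2 ]
  [ 0  0  1   0 ]
  [ 0  0  0   0 ]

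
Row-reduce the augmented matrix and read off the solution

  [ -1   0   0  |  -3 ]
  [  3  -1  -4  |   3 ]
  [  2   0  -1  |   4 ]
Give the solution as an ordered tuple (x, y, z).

(3, -2, 2)

R1 → -1·R1
  [ 1   0   0  |  3 ]
  [ 3  -1  -4  |  3 ]
  [ 2   0  -1  |  4 ]
R2 → R2 − 3·R1
  [ 1   0   0  |   3 ]
  [ 0  -1  -4  |  -6 ]
  [ 2   0  -1  |   4 ]
R3 → R3 − 2·R1
  [ 1   0   0  |   3 ]
  [ 0  -1  -4  |  -6 ]
  [ 0   0  -1  |  -2 ]
R2 → -1·R2
  [ 1  0   0  |   3 ]
  [ 0  1   4  |   6 ]
  [ 0  0  -1  |  -2 ]
R3 → -1·R3
  [ 1  0  0  |  3 ]
  [ 0  1  4  |  6 ]
  [ 0  0  1  |  2 ]
R2 → R2 − 4·R3
  [ 1  0  0  |   3 ]
  [ 0  1  0  |  -2 ]
  [ 0  0  1  |   2 ]
Reading off the last column: x = 3, y = -2, z = 2.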